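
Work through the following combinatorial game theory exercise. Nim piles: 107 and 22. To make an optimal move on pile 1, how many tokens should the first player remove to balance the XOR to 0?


Piles: 107 and 22
Current XOR: 107 XOR 22 = 125 (non-zero, so this is an N-position).
To make the XOR zero, we need to find a move that balances the piles.
For pile 1 (size 107): target = 107 XOR 125 = 22
We reduce pile 1 from 107 to 22.
Tokens removed: 107 - 22 = 85
Verification: 22 XOR 22 = 0

85


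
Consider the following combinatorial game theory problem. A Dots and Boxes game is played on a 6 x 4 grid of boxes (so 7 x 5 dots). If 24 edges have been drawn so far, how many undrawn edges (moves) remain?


Grid: 6 x 4 boxes, i.e. 7 rows and 5 columns of dots.
Horizontal edges: (rows + 1) * cols = 7 * 4 = 28
Vertical edges: rows * (cols + 1) = 6 * 5 = 30
Total edges: 28 + 30 = 58
Edges drawn: 24
Remaining: 58 - 24 = 34

34


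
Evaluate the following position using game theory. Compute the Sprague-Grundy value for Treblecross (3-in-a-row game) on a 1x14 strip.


Treblecross: place X on empty cells; 3-in-a-row wins.
Playing within two cells of an existing X lets the opponent win at once, so sensible play treats the cells i-2..i+2 around each X as dead. The player left with no safe cell loses, so this is a normal-play take-away game on strips of safe cells.
Placing X at cell i (0-indexed) of a strip of k safe cells leaves independent strips of sizes max(0, i-2) and max(0, k-i-3). Hence G(k) = mex{ G(max(0,i-2)) XOR G(max(0,k-i-3)) : 0 <= i < k }, with G(0) = 0.
G(1): splits (0,0):0^0=0 -> mex({0}) = 1
G(2): splits (0,0):0^0=0 -> mex({0}) = 1
G(3): splits (0,0):0^0=0 -> mex({0}) = 1
G(4): splits (0,1):0^1=1 (0,0):0^0=0 -> mex({0, 1}) = 2
G(5): splits (0,2):0^1=1 (0,1):0^1=1 (0,0):0^0=0 -> mex({0, 1}) = 2
G(6) = mex({1}) = 0
G(7) = mex({0, 1, 2}) = 3
G(8) = mex({0, 1, 2}) = 3
G(9) = mex({0, 2}) = 1
G(10) = mex({0, 2, 3}) = 1
G(11) = mex({0, 3}) = 1
G(12) = mex({1, 3}) = 0
G(13) = mex({0, 1, 2, 3}) = 4
G(14) = mex({0, 1, 2}) = 3
Therefore G(14) = 3.

3


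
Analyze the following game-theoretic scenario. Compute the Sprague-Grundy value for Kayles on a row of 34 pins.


Kayles: a move removes 1 or 2 adjacent pins from a contiguous row.
Removing pins from a row of k leaves two independent rows (a, b) with a + b = k - 1 (one pin) or a + b = k - 2 (two pins); an end removal gives a = 0.
By Sprague-Grundy, G(k) = mex{ G(a) XOR G(b) } over all these splits. G(0) = 0.
G(1): splits (0,0):0^0=0 -> mex({0}) = 1
G(2): splits (0,1):0^1=1 (0,0):0^0=0 -> mex({0, 1}) = 2
G(3): splits (0,2):0^2=2 (1,1):1^1=0 (0,1):0^1=1 -> mex({0, 1, 2}) = 3
G(4): splits (0,3):0^3=3 (1,2):1^2=3 (0,2):0^2=2 (1,1):1^1=0 -> mex({0, 2, 3}) = 1
G(5): splits (0,4):0^1=1 (1,3):1^3=2 (2,2):2^2=0 (0,3):0^3=3 (1,2):1^2=3 -> mex({0, 1, 2, 3}) = 4
G(6) = mex({0, 1, 2, 4}) = 3
G(7) = mex({0, 1, 3, 4, 5}) = 2
G(8) = mex({0, 2, 3, 5, 6}) = 1
G(9) = mex({0, 1, 2, 3, 6, 7}) = 4
G(10) = mex({0, 1, 3, 4, 5, 7}) = 2
G(11) = mex({0, 1, 2, 3, 4, 5}) = 6
G(12) = mex({0, 1, 2, 3, 5, 6, 7}) = 4
G(13) = mex({0, 2, 3, 4, 6, 7}) = 1
G(14) = mex({0, 1, 4, 5, 6, 7}) = 2
G(15) = mex({0, 1, 2, 3, 4, 5, 6}) = 7
G(16) = mex({0, 2, 3, 5, 6, 7}) = 1
G(17) = mex({0, 1, 2, 3, 5, 6, 7}) = 4
G(18) = mex({0, 1, 2, 4, 5, 6}) = 3
G(19) = mex({0, 1, 3, 4, 5, 7}) = 2
G(20) = mex({0, 2, 3, 4, 5, 6, 7}) = 1
G(21) = mex({0, 1, 2, 3, 5, 6, 7}) = 4
G(22) = mex({0, 1, 2, 3, 4, 5, 7}) = 6
G(23) = mex({0, 1, 2, 3, 4, 5, 6}) = 7
G(24) = mex({0, 1, 2, 3, 5, 6, 7}) = 4
G(25) = mex({0, 2, 3, 4, 6, 7}) = 1
G(26) = mex({0, 1, 3, 4, 5, 6, 7}) = 2
G(27) = mex({0, 1, 2, 3, 4, 5, 6, 7}) = 8
G(28) = mex({0, 1, 2, 3, 4, 6, 7, 8}) = 5
G(29) = mex({0, 1, 2, 3, 5, 6, 7, 8, 9}) = 4
G(30) = mex({0, 1, 2, 3, 4, 5, 6, 9, 10}) = 7
G(31) = mex({0, 1, 3, 4, 5, 7, 10, 11}) = 2
G(32) = mex({0, 2, 3, 4, 5, 6, 7, 9, 11}) = 1
G(33) = mex({0, 1, 2, 3, 4, 5, 6, 7, 9, 12}) = 8
G(34) = mex({0, 1, 2, 3, 4, 5, 7, 8, 11, 12}) = 6
Therefore G(34) = 6.

6


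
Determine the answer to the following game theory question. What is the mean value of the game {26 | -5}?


Game = {26 | -5}, a switch {a | b} with numbers a > b.
Its thermograph has left wall a - t and right wall b + t, which meet at t = (a - b)/2, where both equal (a + b)/2. So the mast (mean value) is at (a + b)/2.
Mean = (26 + (-5))/2 = 21/2 = 21/2

21/2


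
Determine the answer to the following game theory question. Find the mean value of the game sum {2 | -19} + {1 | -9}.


G1 = {2 | -19}, G2 = {1 | -9}
Each is a switch {a | b} with numbers a > b; its mean value is (a + b)/2, and mean value is additive over game sums: m(G1 + G2) = m(G1) + m(G2).
Mean of G1 = (2 + (-19))/2 = -17/2 = -17/2
Mean of G2 = (1 + (-9))/2 = -8/2 = -4
Mean of G1 + G2 = -17/2 + -4 = -25/2

-25/2


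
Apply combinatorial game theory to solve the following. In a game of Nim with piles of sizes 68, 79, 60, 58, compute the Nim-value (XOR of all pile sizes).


We need the XOR (exclusive or) of all pile sizes.
After XOR-ing pile 1 (size 68): 0 XOR 68 = 68
After XOR-ing pile 2 (size 79): 68 XOR 79 = 11
After XOR-ing pile 3 (size 60): 11 XOR 60 = 55
After XOR-ing pile 4 (size 58): 55 XOR 58 = 13
The Nim-value of this position is 13.

13


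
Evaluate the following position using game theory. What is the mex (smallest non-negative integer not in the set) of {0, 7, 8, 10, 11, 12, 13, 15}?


Set = {0, 7, 8, 10, 11, 12, 13, 15}
0 is in the set.
1 is NOT in the set. This is the mex.
mex = 1

1


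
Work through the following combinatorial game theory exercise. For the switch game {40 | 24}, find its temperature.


The game is {40 | 24}, a switch {a | b} with numbers a > b.
Cooling {a | b} by t gives {a - t | b + t}, which stops being hot when a - t = b + t, i.e. at t = (a - b)/2. So the temperature of a switch is (a - b)/2.
Temperature = (Left option - Right option) / 2
= (40 - (24)) / 2
= 16 / 2
= 8

8


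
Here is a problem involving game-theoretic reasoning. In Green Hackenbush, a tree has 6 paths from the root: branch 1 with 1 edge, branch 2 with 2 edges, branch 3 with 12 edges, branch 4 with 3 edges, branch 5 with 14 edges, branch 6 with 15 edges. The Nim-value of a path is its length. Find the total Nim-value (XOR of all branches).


The tree has 6 branches from the ground vertex.
In Green Hackenbush, the Nim-value of a simple path of length k is k.
Branch 1: length 1, Nim-value = 1
Branch 2: length 2, Nim-value = 2
Branch 3: length 12, Nim-value = 12
Branch 4: length 3, Nim-value = 3
Branch 5: length 14, Nim-value = 14
Branch 6: length 15, Nim-value = 15
Total Nim-value = XOR of all branch values:
0 XOR 1 = 1
1 XOR 2 = 3
3 XOR 12 = 15
15 XOR 3 = 12
12 XOR 14 = 2
2 XOR 15 = 13
Nim-value of the tree = 13

13


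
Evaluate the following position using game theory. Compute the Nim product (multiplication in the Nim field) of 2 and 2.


Nim multiplication is bilinear over XOR: (u XOR v) * w = (u*w) XOR (v*w).
So we split each operand into its bit components and XOR the pairwise Nim products.
2 = 2 (as XOR of powers of 2).
2 = 2 (as XOR of powers of 2).
Using the standard Nim-product table on single bits:
  2*2 = 3,   2*4 = 8,   2*8 = 12,
  4*4 = 6,   4*8 = 11,  8*8 = 13,
and  1*x = x (identity), k*l = l*k (commutative).
Pairwise Nim products:
  2 * 2 = 3
XOR them: 3 = 3.
Result: 2 * 2 = 3 (in Nim).

3


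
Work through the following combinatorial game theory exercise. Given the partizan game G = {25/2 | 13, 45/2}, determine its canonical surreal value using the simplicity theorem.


Left options: {25/2}, max = 25/2
Right options: {13, 45/2}, min = 13
All options are numbers and max(Left) < min(Right), so by the simplicity theorem the value is the simplest (earliest-born) number strictly between 25/2 and 13.
No integer lies strictly between 25/2 and 13, so the value is the dyadic rational m/2^k in the interval with the smallest k (then m odd); search k = 1, 2, ...:
Denominator 2: no odd multiple of 1/2 lies strictly between 25/2 and 13.
Denominator 4: 51/4 lies strictly between 25/2 and 13 -- found.
The simplest number in the interval is 51/4.
Game value = 51/4

51/4


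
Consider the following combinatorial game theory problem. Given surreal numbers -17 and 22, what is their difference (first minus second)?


x = -17, y = 22
x - y = -17 - 22 = -39

-39


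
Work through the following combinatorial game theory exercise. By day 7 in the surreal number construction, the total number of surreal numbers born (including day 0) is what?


Day 0: {|} = 0 is born. Count = 1.
Day n: the number of surreal numbers born by day n is 2^(n+1) - 1.
By day 0: 2^1 - 1 = 1
By day 1: 2^2 - 1 = 3
By day 2: 2^3 - 1 = 7
By day 3: 2^4 - 1 = 15
By day 4: 2^5 - 1 = 31
By day 5: 2^6 - 1 = 63
By day 6: 2^7 - 1 = 127
By day 7: 2^8 - 1 = 255
By day 7: 255 surreal numbers.

255


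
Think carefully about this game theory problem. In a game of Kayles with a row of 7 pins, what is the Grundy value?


Kayles: a move removes 1 or 2 adjacent pins from a contiguous row.
Removing pins from a row of k leaves two independent rows (a, b) with a + b = k - 1 (one pin) or a + b = k - 2 (two pins); an end removal gives a = 0.
By Sprague-Grundy, G(k) = mex{ G(a) XOR G(b) } over all these splits. G(0) = 0.
G(1): splits (0,0):0^0=0 -> mex({0}) = 1
G(2): splits (0,1):0^1=1 (0,0):0^0=0 -> mex({0, 1}) = 2
G(3): splits (0,2):0^2=2 (1,1):1^1=0 (0,1):0^1=1 -> mex({0, 1, 2}) = 3
G(4): splits (0,3):0^3=3 (1,2):1^2=3 (0,2):0^2=2 (1,1):1^1=0 -> mex({0, 2, 3}) = 1
G(5): splits (0,4):0^1=1 (1,3):1^3=2 (2,2):2^2=0 (0,3):0^3=3 (1,2):1^2=3 -> mex({0, 1, 2, 3}) = 4
G(6) = mex({0, 1, 2, 4}) = 3
G(7) = mex({0, 1, 3, 4, 5}) = 2
Therefore G(7) = 2.

2


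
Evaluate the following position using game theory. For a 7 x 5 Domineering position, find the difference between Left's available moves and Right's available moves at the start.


Board is 7 x 5 (rows x cols).
Left (vertical) placements: (rows-1) * cols = 6 * 5 = 30
Right (horizontal) placements: rows * (cols-1) = 7 * 4 = 28
Advantage = Left - Right = 30 - 28 = 2

2


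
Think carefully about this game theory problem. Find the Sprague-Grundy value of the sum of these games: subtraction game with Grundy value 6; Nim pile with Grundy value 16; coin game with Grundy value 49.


By the Sprague-Grundy theorem, the Grundy value of a sum of games is the XOR of individual Grundy values.
subtraction game: Grundy value = 6. Running XOR: 0 XOR 6 = 6
Nim pile: Grundy value = 16. Running XOR: 6 XOR 16 = 22
coin game: Grundy value = 49. Running XOR: 22 XOR 49 = 39
The combined Grundy value is 39.

39


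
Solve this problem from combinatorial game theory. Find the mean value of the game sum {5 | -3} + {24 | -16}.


G1 = {5 | -3}, G2 = {24 | -16}
Each is a switch {a | b} with numbers a > b; its mean value is (a + b)/2, and mean value is additive over game sums: m(G1 + G2) = m(G1) + m(G2).
Mean of G1 = (5 + (-3))/2 = 2/2 = 1
Mean of G2 = (24 + (-16))/2 = 8/2 = 4
Mean of G1 + G2 = 1 + 4 = 5

5


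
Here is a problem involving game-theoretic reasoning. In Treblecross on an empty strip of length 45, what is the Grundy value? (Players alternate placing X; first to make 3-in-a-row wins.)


Treblecross: place X on empty cells; 3-in-a-row wins.
Playing within two cells of an existing X lets the opponent win at once, so sensible play treats the cells i-2..i+2 around each X as dead. The player left with no safe cell loses, so this is a normal-play take-away game on strips of safe cells.
Placing X at cell i (0-indexed) of a strip of k safe cells leaves independent strips of sizes max(0, i-2) and max(0, k-i-3). Hence G(k) = mex{ G(max(0,i-2)) XOR G(max(0,k-i-3)) : 0 <= i < k }, with G(0) = 0.
G(1): splits (0,0):0^0=0 -> mex({0}) = 1
G(2): splits (0,0):0^0=0 -> mex({0}) = 1
G(3): splits (0,0):0^0=0 -> mex({0}) = 1
G(4): splits (0,1):0^1=1 (0,0):0^0=0 -> mex({0, 1}) = 2
G(5): splits (0,2):0^1=1 (0,1):0^1=1 (0,0):0^0=0 -> mex({0, 1}) = 2
G(6) = mex({1}) = 0
G(7) = mex({0, 1, 2}) = 3
G(8) = mex({0, 1, 2}) = 3
G(9) = mex({0, 2}) = 1
G(10) = mex({0, 2, 3}) = 1
G(11) = mex({0, 3}) = 1
G(12) = mex({1, 3}) = 0
G(13) = mex({0, 1, 2, 3}) = 4
G(14) = mex({0, 1, 2}) = 3
G(15) = mex({0, 1, 2}) = 3
G(16) = mex({0, 1, 2, 4}) = 3
G(17) = mex({0, 1, 3, 4}) = 2
G(18) = mex({0, 1, 3, 4}) = 2
G(19) = mex({0, 1, 3, 5}) = 2
G(20) = mex({0, 1, 2, 3, 5}) = 4
G(21) = mex({0, 1, 2, 3, 5}) = 4
G(22) = mex({1, 2, 6}) = 0
G(23) = mex({0, 1, 2, 3, 4, 6}) = 5
G(24) = mex({0, 1, 2, 3, 4}) = 5
G(25) = mex({0, 1, 3, 4, 7}) = 2
G(26) = mex({0, 1, 3, 4, 5, 7}) = 2
G(27) = mex({0, 1, 3, 5}) = 2
G(28) = mex({0, 1, 2, 5}) = 3
G(29) = mex({0, 1, 2, 4, 5, 6}) = 3
G(30) = mex({1, 2, 4, 6}) = 0
G(31) = mex({0, 1, 2, 3, 4, 6}) = 5
G(32) = mex({1, 2, 3, 4, 7}) = 0
G(33) = mex({0, 3, 7}) = 1
G(34) = mex({0, 2, 3, 5, 7}) = 1
G(35) = mex({0, 2, 3, 5, 6}) = 1
G(36) = mex({0, 1, 2, 5, 6}) = 3
G(37) = mex({0, 1, 2, 4, 5, 6}) = 3
G(38) = mex({0, 1, 2, 4}) = 3
G(39) = mex({0, 1, 2, 3, 4, 7}) = 5
G(40) = mex({0, 1, 2, 3, 4, 5, 7}) = 6
G(41) = mex({0, 1, 2, 3, 5, 7}) = 4
G(42) = mex({0, 1, 2, 3, 5, 6, 7}) = 4
G(43) = mex({0, 2, 3, 5, 6}) = 1
G(44) = mex({1, 2, 3, 4, 5, 6}) = 0
G(45) = mex({0, 1, 2, 3, 4, 6, 7}) = 5
Therefore G(45) = 5.

5


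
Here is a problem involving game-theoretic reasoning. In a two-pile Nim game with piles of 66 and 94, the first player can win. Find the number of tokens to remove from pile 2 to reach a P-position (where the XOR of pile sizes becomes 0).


Piles: 66 and 94
Current XOR: 66 XOR 94 = 28 (non-zero, so this is an N-position).
To make the XOR zero, we need to find a move that balances the piles.
For pile 2 (size 94): target = 94 XOR 28 = 66
We reduce pile 2 from 94 to 66.
Tokens removed: 94 - 66 = 28
Verification: 66 XOR 66 = 0

28


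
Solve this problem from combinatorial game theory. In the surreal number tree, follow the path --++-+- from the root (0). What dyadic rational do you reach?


Sign expansion: --++-+-
Rule: track bounds (lo, hi), initially (-inf, +inf). On '+', the current value becomes lo and we move to the simplest number in (value, hi): value + 1 if hi = +inf, otherwise the midpoint (value + hi)/2. On '-', the current value becomes hi and we move to value - 1 if lo = -inf, otherwise the midpoint (lo + value)/2.
Start at 0.
Step 1: sign = -, move left. Bounds: (-inf, 0). Value = -1
Step 2: sign = -, move left. Bounds: (-inf, -1). Value = -2
Step 3: sign = +, move right. Bounds: (-2, -1). Value = -3/2
Step 4: sign = +, move right. Bounds: (-3/2, -1). Value = -5/4
Step 5: sign = -, move left. Bounds: (-3/2, -5/4). Value = -11/8
Step 6: sign = +, move right. Bounds: (-11/8, -5/4). Value = -21/16
Step 7: sign = -, move left. Bounds: (-11/8, -21/16). Value = -43/32
The surreal number with sign expansion --++-+- is -43/32.

-43/32


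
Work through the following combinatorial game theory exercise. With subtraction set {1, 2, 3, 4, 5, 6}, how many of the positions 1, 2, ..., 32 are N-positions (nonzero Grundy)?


Subtraction set S = {1, 2, 3, 4, 5, 6}, so G(n) = n mod 7.
G(n) = 0 when n is a multiple of 7.
Multiples of 7 in [1, 32]: 4
N-positions (nonzero Grundy) = 32 - 4 = 28

28


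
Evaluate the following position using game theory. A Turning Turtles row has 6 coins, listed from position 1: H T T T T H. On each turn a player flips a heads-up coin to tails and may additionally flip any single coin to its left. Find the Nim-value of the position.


Coins: H T T T T H
Key fact: a single head at position k behaves exactly like a Nim heap of size k (turning it to T and optionally flipping a coin at j < k corresponds to moving the heap from k to j, or to 0), and heads combine as a disjunctive sum (two heads at the same place would cancel, matching j XOR j = 0). So the Nim-value is the XOR of the 1-indexed positions of the heads.
Face-up positions (1-indexed): [1, 6]
XOR 0 with 1: 0 XOR 1 = 1
XOR 1 with 6: 1 XOR 6 = 7
Nim-value = 7

7


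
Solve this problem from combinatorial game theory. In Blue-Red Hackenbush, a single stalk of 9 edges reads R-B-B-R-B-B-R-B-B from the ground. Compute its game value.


Edges (from ground): R-B-B-R-B-B-R-B-B
By Berlekamp's sign-expansion rule, a Blue-Red Hackenbush stalk has the value of the surreal number whose sign sequence is the edge sequence with B -> + and R -> -.
Sign sequence: -++-++-++
Trace the sign expansion in the surreal number tree, starting from 0:
Edge 1: R (sign -) -> bounds (-inf, 0), value = -1
Edge 2: B (sign +) -> bounds (-1, 0), value = -1/2
Edge 3: B (sign +) -> bounds (-1/2, 0), value = -1/4
Edge 4: R (sign -) -> bounds (-1/2, -1/4), value = -3/8
Edge 5: B (sign +) -> bounds (-3/8, -1/4), value = -5/16
Edge 6: B (sign +) -> bounds (-5/16, -1/4), value = -9/32
Edge 7: R (sign -) -> bounds (-5/16, -9/32), value = -19/64
Edge 8: B (sign +) -> bounds (-19/64, -9/32), value = -37/128
Edge 9: B (sign +) -> bounds (-37/128, -9/32), value = -73/256
Game value = -73/256

-73/256


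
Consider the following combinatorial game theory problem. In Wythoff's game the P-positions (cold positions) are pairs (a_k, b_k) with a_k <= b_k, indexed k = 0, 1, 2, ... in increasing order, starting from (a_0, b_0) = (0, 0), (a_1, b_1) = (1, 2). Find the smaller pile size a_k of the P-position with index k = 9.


By Wythoff's theorem, a_k = floor(k * phi) and b_k = floor(k * phi^2) = a_k + k, where phi = (1 + sqrt(5))/2 is the golden ratio.
phi = (1 + sqrt(5))/2 = 1.618034
k = 9
k * phi = 9 * 1.618034 = 14.562306
a_9 = floor(k * phi) = 14

14


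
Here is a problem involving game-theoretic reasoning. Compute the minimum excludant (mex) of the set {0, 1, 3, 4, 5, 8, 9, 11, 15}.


Set = {0, 1, 3, 4, 5, 8, 9, 11, 15}
0 is in the set.
1 is in the set.
2 is NOT in the set. This is the mex.
mex = 2

2


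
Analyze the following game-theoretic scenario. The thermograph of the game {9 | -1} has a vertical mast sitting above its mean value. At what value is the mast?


Game = {9 | -1}, a switch {a | b} with numbers a > b.
Its thermograph has left wall a - t and right wall b + t, which meet at t = (a - b)/2, where both equal (a + b)/2. So the mast (mean value) is at (a + b)/2.
Mean = (9 + (-1))/2 = 8/2 = 4

4


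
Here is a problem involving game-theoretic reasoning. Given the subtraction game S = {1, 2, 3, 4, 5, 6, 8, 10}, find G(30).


The subtraction set is S = {1, 2, 3, 4, 5, 6, 8, 10}.
G(k) = mex{ G(k - s) : s in S, s <= k }. We compute iteratively: G(0) = 0.
G(1) = mex({0}) = 1
G(2) = mex({0, 1}) = 2
G(3) = mex({0, 1, 2}) = 3
G(4) = mex({0, 1, 2, 3}) = 4
G(5) = mex({0, 1, 2, 3, 4}) = 5
G(6) = mex({0, 1, 2, 3, 4, 5}) = 6
G(7) = mex({1, 2, 3, 4, 5, 6}) = 0
G(8) = mex({0, 2, 3, 4, 5, 6}) = 1
G(9) = mex({0, 1, 3, 4, 5, 6}) = 2
G(10) = mex({0, 1, 2, 4, 5, 6}) = 3
G(11) = mex({0, 1, 2, 3, 5, 6}) = 4
G(12) = mex({0, 1, 2, 3, 4, 6}) = 5
G(13) = mex({0, 1, 2, 3, 4, 5}) = 6
G(14) = mex({1, 2, 3, 4, 5, 6}) = 0
G(15) = mex({0, 2, 3, 4, 5, 6}) = 1
G(16) = mex({0, 1, 3, 4, 5, 6}) = 2
Observe that G(7)..G(16) = 0, 1, 2, 3, 4, 5, 6, 0, 1, 2 repeats G(0)..G(9) = 0, 1, 2, 3, 4, 5, 6, 0, 1, 2.
For k >= max(S) = 10, G(k) is determined by the previous 10 values G(k-10)..G(k-1); a window of 10 consecutive values has recurred shifted by 7, so by induction G(k + 7) = G(k) for all k >= 0: the sequence is periodic from the start with period 7.
One period: G(0..6) = 0, 1, 2, 3, 4, 5, 6.
30 mod 7 = 2, so G(30) = G(2) = 2.

2


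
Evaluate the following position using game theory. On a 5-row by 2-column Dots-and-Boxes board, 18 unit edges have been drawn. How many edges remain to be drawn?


Grid: 5 x 2 boxes, i.e. 6 rows and 3 columns of dots.
Horizontal edges: (rows + 1) * cols = 6 * 2 = 12
Vertical edges: rows * (cols + 1) = 5 * 3 = 15
Total edges: 12 + 15 = 27
Edges drawn: 18
Remaining: 27 - 18 = 9

9


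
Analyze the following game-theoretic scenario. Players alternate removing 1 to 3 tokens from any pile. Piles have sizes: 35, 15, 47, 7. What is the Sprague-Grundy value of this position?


Subtraction set: {1, 2, 3}
For this subtraction set, G(n) = n mod 4 (period = max + 1 = 4).
Pile 1 (size 35): G(35) = 35 mod 4 = 3
Pile 2 (size 15): G(15) = 15 mod 4 = 3
Pile 3 (size 47): G(47) = 47 mod 4 = 3
Pile 4 (size 7): G(7) = 7 mod 4 = 3
Total Grundy value = XOR of all: 3 XOR 3 XOR 3 XOR 3 = 0

0


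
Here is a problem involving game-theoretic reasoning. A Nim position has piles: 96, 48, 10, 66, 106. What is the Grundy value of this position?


We need the XOR (exclusive or) of all pile sizes.
After XOR-ing pile 1 (size 96): 0 XOR 96 = 96
After XOR-ing pile 2 (size 48): 96 XOR 48 = 80
After XOR-ing pile 3 (size 10): 80 XOR 10 = 90
After XOR-ing pile 4 (size 66): 90 XOR 66 = 24
After XOR-ing pile 5 (size 106): 24 XOR 106 = 114
The Nim-value of this position is 114.

114


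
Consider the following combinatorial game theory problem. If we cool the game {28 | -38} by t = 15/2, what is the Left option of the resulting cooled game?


Original game: {28 | -38} (a switch {a | b} with a > b).
Cooling by t (for t below the temperature (a - b)/2 = 33) taxes each move by t: {a | b} cooled by t is {a - t | b + t}.
Cooling amount: t = 15/2
Cooled Left option: 28 - 15/2 = 41/2
Cooled Right option: -38 + 15/2 = -61/2
Cooled game: {41/2 | -61/2}
Left option = 41/2

41/2


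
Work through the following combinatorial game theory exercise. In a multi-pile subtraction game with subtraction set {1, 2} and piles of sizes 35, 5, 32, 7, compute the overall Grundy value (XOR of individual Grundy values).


Subtraction set: {1, 2}
For this subtraction set, G(n) = n mod 3 (period = max + 1 = 3).
Pile 1 (size 35): G(35) = 35 mod 3 = 2
Pile 2 (size 5): G(5) = 5 mod 3 = 2
Pile 3 (size 32): G(32) = 32 mod 3 = 2
Pile 4 (size 7): G(7) = 7 mod 3 = 1
Total Grundy value = XOR of all: 2 XOR 2 XOR 2 XOR 1 = 3

3


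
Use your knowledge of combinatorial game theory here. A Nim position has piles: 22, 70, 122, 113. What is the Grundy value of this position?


We need the XOR (exclusive or) of all pile sizes.
After XOR-ing pile 1 (size 22): 0 XOR 22 = 22
After XOR-ing pile 2 (size 70): 22 XOR 70 = 80
After XOR-ing pile 3 (size 122): 80 XOR 122 = 42
After XOR-ing pile 4 (size 113): 42 XOR 113 = 91
The Nim-value of this position is 91.

91


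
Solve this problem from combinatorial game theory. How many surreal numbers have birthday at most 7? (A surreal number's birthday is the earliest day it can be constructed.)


Day 0: {|} = 0 is born. Count = 1.
Day n: the number of surreal numbers born by day n is 2^(n+1) - 1.
By day 0: 2^1 - 1 = 1
By day 1: 2^2 - 1 = 3
By day 2: 2^3 - 1 = 7
By day 3: 2^4 - 1 = 15
By day 4: 2^5 - 1 = 31
By day 5: 2^6 - 1 = 63
By day 6: 2^7 - 1 = 127
By day 7: 2^8 - 1 = 255
By day 7: 255 surreal numbers.

255


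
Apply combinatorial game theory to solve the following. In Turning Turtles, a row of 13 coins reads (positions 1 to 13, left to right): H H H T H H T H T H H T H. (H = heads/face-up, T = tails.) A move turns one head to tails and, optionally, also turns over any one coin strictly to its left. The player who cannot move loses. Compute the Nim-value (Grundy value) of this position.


Coins: H H H T H H T H T H H T H
Key fact: a single head at position k behaves exactly like a Nim heap of size k (turning it to T and optionally flipping a coin at j < k corresponds to moving the heap from k to j, or to 0), and heads combine as a disjunctive sum (two heads at the same place would cancel, matching j XOR j = 0). So the Nim-value is the XOR of the 1-indexed positions of the heads.
Face-up positions (1-indexed): [1, 2, 3, 5, 6, 8, 10, 11, 13]
XOR 0 with 1: 0 XOR 1 = 1
XOR 1 with 2: 1 XOR 2 = 3
XOR 3 with 3: 3 XOR 3 = 0
XOR 0 with 5: 0 XOR 5 = 5
XOR 5 with 6: 5 XOR 6 = 3
XOR 3 with 8: 3 XOR 8 = 11
XOR 11 with 10: 11 XOR 10 = 1
XOR 1 with 11: 1 XOR 11 = 10
XOR 10 with 13: 10 XOR 13 = 7
Nim-value = 7

7


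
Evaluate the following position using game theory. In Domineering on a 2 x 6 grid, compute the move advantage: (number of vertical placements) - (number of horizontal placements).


Board is 2 x 6 (rows x cols).
Left (vertical) placements: (rows-1) * cols = 1 * 6 = 6
Right (horizontal) placements: rows * (cols-1) = 2 * 5 = 10
Advantage = Left - Right = 6 - 10 = -4

-4


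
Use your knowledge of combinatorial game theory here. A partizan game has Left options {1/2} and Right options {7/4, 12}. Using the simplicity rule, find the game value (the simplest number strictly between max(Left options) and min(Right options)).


Left options: {1/2}, max = 1/2
Right options: {7/4, 12}, min = 7/4
All options are numbers and max(Left) < min(Right), so by the simplicity theorem the value is the simplest (earliest-born) number strictly between 1/2 and 7/4.
The only integer strictly between 1/2 and 7/4 is 1.
No non-integer in the interval can be simpler: if x is a non-integer in the interval, then floor(x) or ceil(x) also lies in the interval (the interval contains an integer), and both are proper prefixes of x's sign expansion, i.e. born earlier. So the game value is 1.
Game value = 1

1


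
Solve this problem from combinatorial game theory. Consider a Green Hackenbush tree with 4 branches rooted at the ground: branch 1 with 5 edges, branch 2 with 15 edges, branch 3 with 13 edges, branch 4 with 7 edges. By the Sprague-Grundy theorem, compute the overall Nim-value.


The tree has 4 branches from the ground vertex.
In Green Hackenbush, the Nim-value of a simple path of length k is k.
Branch 1: length 5, Nim-value = 5
Branch 2: length 15, Nim-value = 15
Branch 3: length 13, Nim-value = 13
Branch 4: length 7, Nim-value = 7
Total Nim-value = XOR of all branch values:
0 XOR 5 = 5
5 XOR 15 = 10
10 XOR 13 = 7
7 XOR 7 = 0
Nim-value of the tree = 0

0


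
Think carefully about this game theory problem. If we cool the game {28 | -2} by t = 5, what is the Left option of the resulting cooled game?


Original game: {28 | -2} (a switch {a | b} with a > b).
Cooling by t (for t below the temperature (a - b)/2 = 15) taxes each move by t: {a | b} cooled by t is {a - t | b + t}.
Cooling amount: t = 5
Cooled Left option: 28 - 5 = 23
Cooled Right option: -2 + 5 = 3
Cooled game: {23 | 3}
Left option = 23

23


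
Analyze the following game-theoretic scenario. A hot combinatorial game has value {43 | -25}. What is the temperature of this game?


The game is {43 | -25}, a switch {a | b} with numbers a > b.
Cooling {a | b} by t gives {a - t | b + t}, which stops being hot when a - t = b + t, i.e. at t = (a - b)/2. So the temperature of a switch is (a - b)/2.
Temperature = (Left option - Right option) / 2
= (43 - (-25)) / 2
= 68 / 2
= 34

34


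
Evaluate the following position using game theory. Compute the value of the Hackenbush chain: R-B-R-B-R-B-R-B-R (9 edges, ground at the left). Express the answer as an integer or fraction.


Edges (from ground): R-B-R-B-R-B-R-B-R
By Berlekamp's sign-expansion rule, a Blue-Red Hackenbush stalk has the value of the surreal number whose sign sequence is the edge sequence with B -> + and R -> -.
Sign sequence: -+-+-+-+-
Trace the sign expansion in the surreal number tree, starting from 0:
Edge 1: R (sign -) -> bounds (-inf, 0), value = -1
Edge 2: B (sign +) -> bounds (-1, 0), value = -1/2
Edge 3: R (sign -) -> bounds (-1, -1/2), value = -3/4
Edge 4: B (sign +) -> bounds (-3/4, -1/2), value = -5/8
Edge 5: R (sign -) -> bounds (-3/4, -5/8), value = -11/16
Edge 6: B (sign +) -> bounds (-11/16, -5/8), value = -21/32
Edge 7: R (sign -) -> bounds (-11/16, -21/32), value = -43/64
Edge 8: B (sign +) -> bounds (-43/64, -21/32), value = -85/128
Edge 9: R (sign -) -> bounds (-43/64, -85/128), value = -171/256
Game value = -171/256

-171/256


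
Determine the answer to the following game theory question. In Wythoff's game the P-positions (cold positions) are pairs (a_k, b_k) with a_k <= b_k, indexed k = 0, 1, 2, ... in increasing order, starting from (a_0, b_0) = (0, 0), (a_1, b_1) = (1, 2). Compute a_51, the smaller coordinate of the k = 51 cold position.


By Wythoff's theorem, a_k = floor(k * phi) and b_k = floor(k * phi^2) = a_k + k, where phi = (1 + sqrt(5))/2 is the golden ratio.
phi = (1 + sqrt(5))/2 = 1.618034
k = 51
k * phi = 51 * 1.618034 = 82.519733
a_51 = floor(k * phi) = 82

82


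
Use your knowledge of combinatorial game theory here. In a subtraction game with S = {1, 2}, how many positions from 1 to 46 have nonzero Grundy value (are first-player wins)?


Subtraction set S = {1, 2}, so G(n) = n mod 3.
G(n) = 0 when n is a multiple of 3.
Multiples of 3 in [1, 46]: 15
N-positions (nonzero Grundy) = 46 - 15 = 31

31


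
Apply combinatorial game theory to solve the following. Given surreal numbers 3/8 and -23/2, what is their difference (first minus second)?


x = 3/8, y = -23/2
Converting to common denominator: 8
x = 3/8, y = -92/8
x - y = 3/8 - -23/2 = 95/8

95/8


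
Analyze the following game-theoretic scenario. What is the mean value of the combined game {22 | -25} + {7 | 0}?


G1 = {22 | -25}, G2 = {7 | 0}
Each is a switch {a | b} with numbers a > b; its mean value is (a + b)/2, and mean value is additive over game sums: m(G1 + G2) = m(G1) + m(G2).
Mean of G1 = (22 + (-25))/2 = -3/2 = -3/2
Mean of G2 = (7 + (0))/2 = 7/2 = 7/2
Mean of G1 + G2 = -3/2 + 7/2 = 2

2


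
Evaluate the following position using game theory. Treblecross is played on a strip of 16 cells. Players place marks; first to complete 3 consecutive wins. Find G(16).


Treblecross: place X on empty cells; 3-in-a-row wins.
Playing within two cells of an existing X lets the opponent win at once, so sensible play treats the cells i-2..i+2 around each X as dead. The player left with no safe cell loses, so this is a normal-play take-away game on strips of safe cells.
Placing X at cell i (0-indexed) of a strip of k safe cells leaves independent strips of sizes max(0, i-2) and max(0, k-i-3). Hence G(k) = mex{ G(max(0,i-2)) XOR G(max(0,k-i-3)) : 0 <= i < k }, with G(0) = 0.
G(1): splits (0,0):0^0=0 -> mex({0}) = 1
G(2): splits (0,0):0^0=0 -> mex({0}) = 1
G(3): splits (0,0):0^0=0 -> mex({0}) = 1
G(4): splits (0,1):0^1=1 (0,0):0^0=0 -> mex({0, 1}) = 2
G(5): splits (0,2):0^1=1 (0,1):0^1=1 (0,0):0^0=0 -> mex({0, 1}) = 2
G(6) = mex({1}) = 0
G(7) = mex({0, 1, 2}) = 3
G(8) = mex({0, 1, 2}) = 3
G(9) = mex({0, 2}) = 1
G(10) = mex({0, 2, 3}) = 1
G(11) = mex({0, 3}) = 1
G(12) = mex({1, 3}) = 0
G(13) = mex({0, 1, 2, 3}) = 4
G(14) = mex({0, 1, 2}) = 3
G(15) = mex({0, 1, 2}) = 3
G(16) = mex({0, 1, 2, 4}) = 3
Therefore G(16) = 3.

3


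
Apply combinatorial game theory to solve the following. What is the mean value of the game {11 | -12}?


Game = {11 | -12}, a switch {a | b} with numbers a > b.
Its thermograph has left wall a - t and right wall b + t, which meet at t = (a - b)/2, where both equal (a + b)/2. So the mast (mean value) is at (a + b)/2.
Mean = (11 + (-12))/2 = -1/2 = -1/2

-1/2


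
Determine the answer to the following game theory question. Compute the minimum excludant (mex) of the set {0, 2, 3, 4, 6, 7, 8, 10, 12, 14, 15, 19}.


Set = {0, 2, 3, 4, 6, 7, 8, 10, 12, 14, 15, 19}
0 is in the set.
1 is NOT in the set. This is the mex.
mex = 1

1


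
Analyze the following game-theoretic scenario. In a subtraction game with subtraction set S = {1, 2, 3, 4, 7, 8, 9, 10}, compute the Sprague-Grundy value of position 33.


The subtraction set is S = {1, 2, 3, 4, 7, 8, 9, 10}.
G(k) = mex{ G(k - s) : s in S, s <= k }. We compute iteratively: G(0) = 0.
G(1) = mex({0}) = 1
G(2) = mex({0, 1}) = 2
G(3) = mex({0, 1, 2}) = 3
G(4) = mex({0, 1, 2, 3}) = 4
G(5) = mex({1, 2, 3, 4}) = 0
G(6) = mex({0, 2, 3, 4}) = 1
G(7) = mex({0, 1, 3, 4}) = 2
G(8) = mex({0, 1, 2, 4}) = 3
G(9) = mex({0, 1, 2, 3}) = 4
G(10) = mex({0, 1, 2, 3, 4}) = 5
G(11) = mex({1, 2, 3, 4, 5}) = 0
G(12) = mex({0, 2, 3, 4, 5}) = 1
G(13) = mex({0, 1, 3, 4, 5}) = 2
G(14) = mex({0, 1, 2, 4, 5}) = 3
G(15) = mex({0, 1, 2, 3}) = 4
G(16) = mex({1, 2, 3, 4}) = 0
G(17) = mex({0, 2, 3, 4, 5}) = 1
G(18) = mex({0, 1, 3, 4, 5}) = 2
G(19) = mex({0, 1, 2, 4, 5}) = 3
G(20) = mex({0, 1, 2, 3, 5}) = 4
Observe that G(11)..G(20) = 0, 1, 2, 3, 4, 0, 1, 2, 3, 4 repeats G(0)..G(9) = 0, 1, 2, 3, 4, 0, 1, 2, 3, 4.
For k >= max(S) = 10, G(k) is determined by the previous 10 values G(k-10)..G(k-1); a window of 10 consecutive values has recurred shifted by 11, so by induction G(k + 11) = G(k) for all k >= 0: the sequence is periodic from the start with period 11.
One period: G(0..10) = 0, 1, 2, 3, 4, 0, 1, 2, 3, 4, 5.
33 mod 11 = 0, so G(33) = G(0) = 0.

0


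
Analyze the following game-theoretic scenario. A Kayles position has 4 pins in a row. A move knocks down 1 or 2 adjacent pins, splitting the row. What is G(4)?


Kayles: a move removes 1 or 2 adjacent pins from a contiguous row.
Removing pins from a row of k leaves two independent rows (a, b) with a + b = k - 1 (one pin) or a + b = k - 2 (two pins); an end removal gives a = 0.
By Sprague-Grundy, G(k) = mex{ G(a) XOR G(b) } over all these splits. G(0) = 0.
G(1): splits (0,0):0^0=0 -> mex({0}) = 1
G(2): splits (0,1):0^1=1 (0,0):0^0=0 -> mex({0, 1}) = 2
G(3): splits (0,2):0^2=2 (1,1):1^1=0 (0,1):0^1=1 -> mex({0, 1, 2}) = 3
G(4): splits (0,3):0^3=3 (1,2):1^2=3 (0,2):0^2=2 (1,1):1^1=0 -> mex({0, 2, 3}) = 1
Therefore G(4) = 1.

1


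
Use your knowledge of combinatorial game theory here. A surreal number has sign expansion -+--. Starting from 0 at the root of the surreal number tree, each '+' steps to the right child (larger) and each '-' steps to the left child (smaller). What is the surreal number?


Sign expansion: -+--
Rule: track bounds (lo, hi), initially (-inf, +inf). On '+', the current value becomes lo and we move to the simplest number in (value, hi): value + 1 if hi = +inf, otherwise the midpoint (value + hi)/2. On '-', the current value becomes hi and we move to value - 1 if lo = -inf, otherwise the midpoint (lo + value)/2.
Start at 0.
Step 1: sign = -, move left. Bounds: (-inf, 0). Value = -1
Step 2: sign = +, move right. Bounds: (-1, 0). Value = -1/2
Step 3: sign = -, move left. Bounds: (-1, -1/2). Value = -3/4
Step 4: sign = -, move left. Bounds: (-1, -3/4). Value = -7/8
The surreal number with sign expansion -+-- is -7/8.

-7/8


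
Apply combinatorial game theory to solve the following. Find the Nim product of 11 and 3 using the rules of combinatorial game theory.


Nim multiplication is bilinear over XOR: (u XOR v) * w = (u*w) XOR (v*w).
So we split each operand into its bit components and XOR the pairwise Nim products.
11 = 1 + 2 + 8 (as XOR of powers of 2).
3 = 1 + 2 (as XOR of powers of 2).
Using the standard Nim-product table on single bits:
  2*2 = 3,   2*4 = 8,   2*8 = 12,
  4*4 = 6,   4*8 = 11,  8*8 = 13,
and  1*x = x (identity), k*l = l*k (commutative).
Pairwise Nim products:
  1 * 1 = 1
  1 * 2 = 2
  2 * 1 = 2
  2 * 2 = 3
  8 * 1 = 8
  8 * 2 = 12
XOR them: 1 XOR 2 XOR 2 XOR 3 XOR 8 XOR 12 = 6.
Result: 11 * 3 = 6 (in Nim).

6


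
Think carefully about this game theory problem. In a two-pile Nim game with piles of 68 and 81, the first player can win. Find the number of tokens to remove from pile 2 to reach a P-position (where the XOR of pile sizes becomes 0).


Piles: 68 and 81
Current XOR: 68 XOR 81 = 21 (non-zero, so this is an N-position).
To make the XOR zero, we need to find a move that balances the piles.
For pile 2 (size 81): target = 81 XOR 21 = 68
We reduce pile 2 from 81 to 68.
Tokens removed: 81 - 68 = 13
Verification: 68 XOR 68 = 0

13


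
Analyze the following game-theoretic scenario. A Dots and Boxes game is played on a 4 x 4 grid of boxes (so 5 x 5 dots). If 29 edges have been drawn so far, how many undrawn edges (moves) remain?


Grid: 4 x 4 boxes, i.e. 5 rows and 5 columns of dots.
Horizontal edges: (rows + 1) * cols = 5 * 4 = 20
Vertical edges: rows * (cols + 1) = 4 * 5 = 20
Total edges: 20 + 20 = 40
Edges drawn: 29
Remaining: 40 - 29 = 11

11


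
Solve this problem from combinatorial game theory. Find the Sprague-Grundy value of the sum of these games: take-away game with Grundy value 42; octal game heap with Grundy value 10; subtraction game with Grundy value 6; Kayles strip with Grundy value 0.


By the Sprague-Grundy theorem, the Grundy value of a sum of games is the XOR of individual Grundy values.
take-away game: Grundy value = 42. Running XOR: 0 XOR 42 = 42
octal game heap: Grundy value = 10. Running XOR: 42 XOR 10 = 32
subtraction game: Grundy value = 6. Running XOR: 32 XOR 6 = 38
Kayles strip: Grundy value = 0. Running XOR: 38 XOR 0 = 38
The combined Grundy value is 38.

38


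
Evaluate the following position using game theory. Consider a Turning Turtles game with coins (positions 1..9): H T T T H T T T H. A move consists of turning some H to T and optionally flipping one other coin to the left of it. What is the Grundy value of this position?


Coins: H T T T H T T T H
Key fact: a single head at position k behaves exactly like a Nim heap of size k (turning it to T and optionally flipping a coin at j < k corresponds to moving the heap from k to j, or to 0), and heads combine as a disjunctive sum (two heads at the same place would cancel, matching j XOR j = 0). So the Nim-value is the XOR of the 1-indexed positions of the heads.
Face-up positions (1-indexed): [1, 5, 9]
XOR 0 with 1: 0 XOR 1 = 1
XOR 1 with 5: 1 XOR 5 = 4
XOR 4 with 9: 4 XOR 9 = 13
Nim-value = 13

13


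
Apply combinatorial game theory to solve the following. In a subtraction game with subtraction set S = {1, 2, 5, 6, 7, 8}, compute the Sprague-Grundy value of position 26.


The subtraction set is S = {1, 2, 5, 6, 7, 8}.
G(k) = mex{ G(k - s) : s in S, s <= k }. We compute iteratively: G(0) = 0.
G(1) = mex({0}) = 1
G(2) = mex({0, 1}) = 2
G(3) = mex({1, 2}) = 0
G(4) = mex({0, 2}) = 1
G(5) = mex({0, 1}) = 2
G(6) = mex({0, 1, 2}) = 3
G(7) = mex({0, 1, 2, 3}) = 4
G(8) = mex({0, 1, 2, 3, 4}) = 5
G(9) = mex({0, 1, 2, 4, 5}) = 3
G(10) = mex({0, 1, 2, 3, 5}) = 4
G(11) = mex({0, 1, 2, 3, 4}) = 5
G(12) = mex({1, 2, 3, 4, 5}) = 0
G(13) = mex({0, 2, 3, 4, 5}) = 1
G(14) = mex({0, 1, 3, 4, 5}) = 2
G(15) = mex({1, 2, 3, 4, 5}) = 0
G(16) = mex({0, 2, 3, 4, 5}) = 1
G(17) = mex({0, 1, 3, 4, 5}) = 2
G(18) = mex({0, 1, 2, 4, 5}) = 3
G(19) = mex({0, 1, 2, 3, 5}) = 4
Observe that G(12)..G(19) = 0, 1, 2, 0, 1, 2, 3, 4 repeats G(0)..G(7) = 0, 1, 2, 0, 1, 2, 3, 4.
For k >= max(S) = 8, G(k) is determined by the previous 8 values G(k-8)..G(k-1); a window of 8 consecutive values has recurred shifted by 12, so by induction G(k + 12) = G(k) for all k >= 0: the sequence is periodic from the start with period 12.
One period: G(0..11) = 0, 1, 2, 0, 1, 2, 3, 4, 5, 3, 4, 5.
26 mod 12 = 2, so G(26) = G(2) = 2.

2


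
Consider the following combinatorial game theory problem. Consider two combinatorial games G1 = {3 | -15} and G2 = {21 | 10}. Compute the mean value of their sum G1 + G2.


G1 = {3 | -15}, G2 = {21 | 10}
Each is a switch {a | b} with numbers a > b; its mean value is (a + b)/2, and mean value is additive over game sums: m(G1 + G2) = m(G1) + m(G2).
Mean of G1 = (3 + (-15))/2 = -12/2 = -6
Mean of G2 = (21 + (10))/2 = 31/2 = 31/2
Mean of G1 + G2 = -6 + 31/2 = 19/2

19/2


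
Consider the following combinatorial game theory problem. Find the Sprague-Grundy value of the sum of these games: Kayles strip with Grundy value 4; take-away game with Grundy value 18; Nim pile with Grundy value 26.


By the Sprague-Grundy theorem, the Grundy value of a sum of games is the XOR of individual Grundy values.
Kayles strip: Grundy value = 4. Running XOR: 0 XOR 4 = 4
take-away game: Grundy value = 18. Running XOR: 4 XOR 18 = 22
Nim pile: Grundy value = 26. Running XOR: 22 XOR 26 = 12
The combined Grundy value is 12.

12


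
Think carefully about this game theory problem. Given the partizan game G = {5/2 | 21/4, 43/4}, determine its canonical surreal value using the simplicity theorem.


Left options: {5/2}, max = 5/2
Right options: {21/4, 43/4}, min = 21/4
All options are numbers and max(Left) < min(Right), so by the simplicity theorem the value is the simplest (earliest-born) number strictly between 5/2 and 21/4.
Integers 3 through 5 all lie strictly between 5/2 and 21/4.
Among integers, the simplest (lowest birthday = smallest |n|; 0 is born on day 0, +-n on day n) is 3.
No non-integer in the interval can be simpler: if x is a non-integer in the interval, then floor(x) or ceil(x) also lies in the interval (the interval contains an integer), and both are proper prefixes of x's sign expansion, i.e. born earlier. So the game value is 3.
Game value = 3

3
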